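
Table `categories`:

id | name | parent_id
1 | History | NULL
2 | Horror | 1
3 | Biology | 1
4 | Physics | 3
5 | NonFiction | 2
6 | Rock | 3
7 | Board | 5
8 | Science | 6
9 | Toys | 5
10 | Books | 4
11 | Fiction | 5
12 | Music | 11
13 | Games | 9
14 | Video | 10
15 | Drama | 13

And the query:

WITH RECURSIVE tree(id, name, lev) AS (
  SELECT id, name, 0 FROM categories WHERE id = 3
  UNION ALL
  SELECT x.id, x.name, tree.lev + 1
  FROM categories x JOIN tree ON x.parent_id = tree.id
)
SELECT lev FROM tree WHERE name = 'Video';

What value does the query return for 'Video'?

Base: id=3 (Biology) at lev 0.
Iteration 1: rows with parent_id in {3} -> Physics (id 4, lev 1), Rock (id 6, lev 1).
Iteration 2: rows with parent_id in {4,6} -> Science (id 8, lev 2), Books (id 10, lev 2).
Iteration 3: rows with parent_id in {8,10} -> Video (id 14, lev 3).
Iteration 4: no rows with parent_id in {14}; recursion stops.

3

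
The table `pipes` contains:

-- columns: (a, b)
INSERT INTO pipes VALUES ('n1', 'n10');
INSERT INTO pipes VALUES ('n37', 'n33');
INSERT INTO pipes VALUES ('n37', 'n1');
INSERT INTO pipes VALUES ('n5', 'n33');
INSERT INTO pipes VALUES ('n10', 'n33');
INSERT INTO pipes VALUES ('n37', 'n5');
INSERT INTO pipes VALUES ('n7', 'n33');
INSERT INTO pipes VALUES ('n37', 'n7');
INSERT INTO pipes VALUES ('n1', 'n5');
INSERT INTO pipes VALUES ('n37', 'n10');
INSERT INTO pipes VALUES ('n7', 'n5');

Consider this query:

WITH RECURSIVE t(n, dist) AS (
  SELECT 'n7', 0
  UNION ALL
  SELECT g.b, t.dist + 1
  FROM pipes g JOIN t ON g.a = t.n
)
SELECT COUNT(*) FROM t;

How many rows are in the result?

4

Base: (n7, dist=0).
Iteration 1: edges from {n7} -> (n33, dist=1), (n5, dist=1).
Iteration 2: edges from {n33,n5} -> (n33, dist=2).
Iteration 3: no outgoing edges from {n33}; recursion stops.
Total rows emitted: 4.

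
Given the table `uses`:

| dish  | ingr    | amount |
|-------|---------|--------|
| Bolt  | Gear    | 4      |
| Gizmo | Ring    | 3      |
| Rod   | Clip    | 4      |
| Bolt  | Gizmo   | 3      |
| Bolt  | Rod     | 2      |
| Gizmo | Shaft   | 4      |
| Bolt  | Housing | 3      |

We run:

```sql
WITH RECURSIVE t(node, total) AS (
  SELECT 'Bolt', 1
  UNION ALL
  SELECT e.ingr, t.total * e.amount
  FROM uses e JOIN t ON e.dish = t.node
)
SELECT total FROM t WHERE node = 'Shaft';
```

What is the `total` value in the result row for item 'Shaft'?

12

Base: (Bolt, total=1).
Iteration 1: components of {Bolt} -> Gear = 1*4 = 4, Gizmo = 1*3 = 3, Housing = 1*3 = 3, Rod = 1*2 = 2.
Iteration 2: components of {Gear,Gizmo,Housing,Rod} -> Clip = 2*4 = 8, Ring = 3*3 = 9, Shaft = 3*4 = 12.
Iteration 3: no further components; recursion stops.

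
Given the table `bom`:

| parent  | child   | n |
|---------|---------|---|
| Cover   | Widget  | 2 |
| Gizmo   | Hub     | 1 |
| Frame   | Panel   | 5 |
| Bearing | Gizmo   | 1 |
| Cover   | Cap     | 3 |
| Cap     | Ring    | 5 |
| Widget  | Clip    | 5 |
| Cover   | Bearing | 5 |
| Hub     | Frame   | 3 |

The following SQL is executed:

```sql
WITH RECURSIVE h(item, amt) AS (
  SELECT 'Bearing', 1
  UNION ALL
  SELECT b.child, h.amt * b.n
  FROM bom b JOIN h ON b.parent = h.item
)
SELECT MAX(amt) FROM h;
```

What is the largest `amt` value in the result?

15

Base: (Bearing, amt=1).
Iteration 1: components of {Bearing} -> Gizmo = 1*1 = 1.
Iteration 2: components of {Gizmo} -> Hub = 1*1 = 1.
Iteration 3: components of {Hub} -> Frame = 1*3 = 3.
Iteration 4: components of {Frame} -> Panel = 3*5 = 15.
Iteration 5: no further components; recursion stops.
amt values: 1, 1, 1, 3, 15; the maximum is 15.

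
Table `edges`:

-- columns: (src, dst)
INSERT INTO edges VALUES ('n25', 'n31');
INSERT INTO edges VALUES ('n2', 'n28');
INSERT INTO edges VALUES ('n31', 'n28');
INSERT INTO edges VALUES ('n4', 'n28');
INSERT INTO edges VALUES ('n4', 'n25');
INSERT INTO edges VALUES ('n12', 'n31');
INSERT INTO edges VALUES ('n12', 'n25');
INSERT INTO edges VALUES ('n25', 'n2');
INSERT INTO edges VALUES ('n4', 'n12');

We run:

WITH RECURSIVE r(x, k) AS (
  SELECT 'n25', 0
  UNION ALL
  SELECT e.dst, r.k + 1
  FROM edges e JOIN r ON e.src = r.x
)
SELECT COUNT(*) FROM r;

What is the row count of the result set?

5

Base: (n25, k=0).
Iteration 1: edges from {n25} -> (n2, k=1), (n31, k=1).
Iteration 2: edges from {n2,n31} -> (n28, k=2) x2. [UNION ALL keeps all 2 new rows, including repeats]
Iteration 3: no outgoing edges from {n28}; recursion stops.
Total rows emitted: 5.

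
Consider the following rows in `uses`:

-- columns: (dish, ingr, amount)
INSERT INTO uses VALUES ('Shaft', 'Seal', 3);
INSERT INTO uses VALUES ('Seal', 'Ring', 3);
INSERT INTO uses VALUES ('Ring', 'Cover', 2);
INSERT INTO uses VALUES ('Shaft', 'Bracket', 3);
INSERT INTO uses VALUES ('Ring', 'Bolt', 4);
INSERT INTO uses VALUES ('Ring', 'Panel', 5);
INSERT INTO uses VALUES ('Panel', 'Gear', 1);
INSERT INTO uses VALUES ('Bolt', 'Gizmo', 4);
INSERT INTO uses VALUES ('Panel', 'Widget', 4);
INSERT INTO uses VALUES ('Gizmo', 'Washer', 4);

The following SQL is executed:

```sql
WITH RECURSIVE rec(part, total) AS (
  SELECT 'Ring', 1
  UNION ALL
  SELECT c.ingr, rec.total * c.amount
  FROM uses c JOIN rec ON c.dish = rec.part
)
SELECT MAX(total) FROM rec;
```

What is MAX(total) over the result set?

64

Base: (Ring, total=1).
Iteration 1: components of {Ring} -> Bolt = 1*4 = 4, Cover = 1*2 = 2, Panel = 1*5 = 5.
Iteration 2: components of {Bolt,Cover,Panel} -> Gear = 5*1 = 5, Gizmo = 4*4 = 16, Widget = 5*4 = 20.
Iteration 3: components of {Gear,Gizmo,Widget} -> Washer = 16*4 = 64.
Iteration 4: no further components; recursion stops.
total values: 1, 2, 4, 5, 16, 5, 20, 64; the maximum is 64.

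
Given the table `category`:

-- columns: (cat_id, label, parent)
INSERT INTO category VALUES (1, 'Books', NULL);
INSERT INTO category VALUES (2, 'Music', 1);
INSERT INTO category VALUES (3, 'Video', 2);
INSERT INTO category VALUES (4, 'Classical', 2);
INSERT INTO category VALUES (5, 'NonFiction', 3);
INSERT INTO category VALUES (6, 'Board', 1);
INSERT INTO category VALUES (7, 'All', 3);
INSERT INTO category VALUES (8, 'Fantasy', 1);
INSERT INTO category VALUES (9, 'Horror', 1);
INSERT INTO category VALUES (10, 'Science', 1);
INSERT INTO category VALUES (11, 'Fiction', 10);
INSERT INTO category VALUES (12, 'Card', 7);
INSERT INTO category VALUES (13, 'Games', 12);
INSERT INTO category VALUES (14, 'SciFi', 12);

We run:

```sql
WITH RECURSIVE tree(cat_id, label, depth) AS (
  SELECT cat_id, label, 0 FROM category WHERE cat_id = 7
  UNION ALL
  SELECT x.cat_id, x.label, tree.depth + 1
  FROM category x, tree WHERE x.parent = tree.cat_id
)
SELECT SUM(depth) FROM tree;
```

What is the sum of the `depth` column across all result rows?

5

Base: cat_id=7 (All) at depth 0.
Iteration 1: rows with parent in {7} -> Card (id 12, depth 1).
Iteration 2: rows with parent in {12} -> Games (id 13, depth 2), SciFi (id 14, depth 2).
Iteration 3: no rows with parent in {13,14}; recursion stops.
SUM(depth) = 0 + 1 + 2 + 2 = 5.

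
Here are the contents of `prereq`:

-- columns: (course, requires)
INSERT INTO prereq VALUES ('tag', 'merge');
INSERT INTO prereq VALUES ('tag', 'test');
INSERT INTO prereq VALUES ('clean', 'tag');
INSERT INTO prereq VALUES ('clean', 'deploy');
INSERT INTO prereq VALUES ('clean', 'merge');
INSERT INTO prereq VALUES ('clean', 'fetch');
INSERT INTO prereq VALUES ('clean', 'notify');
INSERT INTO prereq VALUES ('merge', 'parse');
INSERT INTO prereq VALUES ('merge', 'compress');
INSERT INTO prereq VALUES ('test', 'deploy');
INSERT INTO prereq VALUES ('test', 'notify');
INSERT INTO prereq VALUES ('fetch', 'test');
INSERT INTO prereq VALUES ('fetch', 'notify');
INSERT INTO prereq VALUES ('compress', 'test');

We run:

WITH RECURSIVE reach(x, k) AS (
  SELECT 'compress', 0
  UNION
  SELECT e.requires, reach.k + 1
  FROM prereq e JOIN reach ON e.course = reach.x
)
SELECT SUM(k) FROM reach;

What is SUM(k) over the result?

5

Base: (compress, k=0).
Iteration 1: edges from {compress} -> (test, k=1).
Iteration 2: edges from {test} -> (deploy, k=2), (notify, k=2).
Iteration 3: no outgoing edges from {deploy,notify}; recursion stops.
SUM(k) = 0 + 1 + 2 + 2 = 5.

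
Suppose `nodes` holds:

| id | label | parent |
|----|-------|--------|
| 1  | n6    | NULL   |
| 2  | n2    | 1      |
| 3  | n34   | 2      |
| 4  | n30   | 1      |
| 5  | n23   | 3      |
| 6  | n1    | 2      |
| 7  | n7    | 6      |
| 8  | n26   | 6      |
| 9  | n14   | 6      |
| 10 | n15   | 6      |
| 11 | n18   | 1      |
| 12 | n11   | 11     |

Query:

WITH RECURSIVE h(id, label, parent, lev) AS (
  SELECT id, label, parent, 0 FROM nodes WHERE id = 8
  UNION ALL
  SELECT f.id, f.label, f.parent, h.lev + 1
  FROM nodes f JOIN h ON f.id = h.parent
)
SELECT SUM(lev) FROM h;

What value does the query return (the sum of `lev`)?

Base: id=8 (n26), parent=6, lev 0.
Iteration 1: join on id=6 -> n1 (id 6, parent=2, lev 1).
Iteration 2: join on id=2 -> n2 (id 2, parent=1, lev 2).
Iteration 3: join on id=1 -> n6 (id 1, parent=NULL, lev 3).
Iteration 4: parent is NULL; no match; recursion stops.
SUM(lev) = 0 + 1 + 2 + 3 = 6.

6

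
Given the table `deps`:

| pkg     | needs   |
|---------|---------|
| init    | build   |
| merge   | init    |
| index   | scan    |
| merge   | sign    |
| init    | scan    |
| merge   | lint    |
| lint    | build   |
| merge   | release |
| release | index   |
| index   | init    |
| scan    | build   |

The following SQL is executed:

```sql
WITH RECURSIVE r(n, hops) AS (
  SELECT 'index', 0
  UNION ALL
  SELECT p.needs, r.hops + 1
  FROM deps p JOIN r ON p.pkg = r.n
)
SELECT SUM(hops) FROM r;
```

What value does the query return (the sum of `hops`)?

Base: (index, hops=0).
Iteration 1: edges from {index} -> (init, hops=1), (scan, hops=1).
Iteration 2: edges from {init,scan} -> (build, hops=2) x2, (scan, hops=2). [UNION ALL keeps all 3 new rows, including repeats]
Iteration 3: edges from {build,scan} -> (build, hops=3).
Iteration 4: no outgoing edges from {build}; recursion stops.
SUM(hops) = 0 + 1 + 1 + 2 + 2 + 2 + 3 = 11.

11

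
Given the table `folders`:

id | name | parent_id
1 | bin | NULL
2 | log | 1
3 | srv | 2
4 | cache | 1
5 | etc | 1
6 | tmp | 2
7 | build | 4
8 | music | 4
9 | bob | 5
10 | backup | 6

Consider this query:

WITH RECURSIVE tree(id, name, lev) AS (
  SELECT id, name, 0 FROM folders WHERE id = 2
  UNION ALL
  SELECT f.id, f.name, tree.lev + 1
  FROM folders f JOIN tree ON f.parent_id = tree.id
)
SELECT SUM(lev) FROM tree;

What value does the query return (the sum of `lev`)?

4

Base: id=2 (log) at lev 0.
Iteration 1: rows with parent_id in {2} -> srv (id 3, lev 1), tmp (id 6, lev 1).
Iteration 2: rows with parent_id in {3,6} -> backup (id 10, lev 2).
Iteration 3: no rows with parent_id in {10}; recursion stops.
SUM(lev) = 0 + 1 + 1 + 2 = 4.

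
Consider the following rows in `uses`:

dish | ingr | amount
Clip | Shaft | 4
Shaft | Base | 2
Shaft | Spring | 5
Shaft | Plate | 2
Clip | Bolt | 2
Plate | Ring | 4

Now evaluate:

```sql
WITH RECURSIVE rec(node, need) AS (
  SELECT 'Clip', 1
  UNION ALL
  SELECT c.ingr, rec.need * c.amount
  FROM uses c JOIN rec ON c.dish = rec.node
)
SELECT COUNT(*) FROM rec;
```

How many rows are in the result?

7

Base: (Clip, need=1).
Iteration 1: components of {Clip} -> Bolt = 1*2 = 2, Shaft = 1*4 = 4.
Iteration 2: components of {Bolt,Shaft} -> Base = 4*2 = 8, Plate = 4*2 = 8, Spring = 4*5 = 20.
Iteration 3: components of {Base,Plate,Spring} -> Ring = 8*4 = 32.
Iteration 4: no further components; recursion stops.
Total rows emitted: 7.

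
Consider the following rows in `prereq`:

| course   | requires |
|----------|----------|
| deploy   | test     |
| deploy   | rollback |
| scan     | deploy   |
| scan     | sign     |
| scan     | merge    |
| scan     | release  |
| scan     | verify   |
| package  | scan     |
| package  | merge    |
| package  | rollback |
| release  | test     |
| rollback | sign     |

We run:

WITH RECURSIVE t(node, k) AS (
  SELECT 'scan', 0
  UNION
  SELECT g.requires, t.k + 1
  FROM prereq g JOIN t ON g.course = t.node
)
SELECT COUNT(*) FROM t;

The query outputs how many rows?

9

Base: (scan, k=0).
Iteration 1: edges from {scan} -> (deploy, k=1), (merge, k=1), (release, k=1), (sign, k=1), (verify, k=1).
Iteration 2: edges from {deploy,merge,release,sign,verify} -> (rollback, k=2), (test, k=2). [UNION drops 1 duplicate row(s)]
Iteration 3: edges from {rollback,test} -> (sign, k=3).
Iteration 4: no outgoing edges from {sign}; recursion stops.
Total rows emitted: 9.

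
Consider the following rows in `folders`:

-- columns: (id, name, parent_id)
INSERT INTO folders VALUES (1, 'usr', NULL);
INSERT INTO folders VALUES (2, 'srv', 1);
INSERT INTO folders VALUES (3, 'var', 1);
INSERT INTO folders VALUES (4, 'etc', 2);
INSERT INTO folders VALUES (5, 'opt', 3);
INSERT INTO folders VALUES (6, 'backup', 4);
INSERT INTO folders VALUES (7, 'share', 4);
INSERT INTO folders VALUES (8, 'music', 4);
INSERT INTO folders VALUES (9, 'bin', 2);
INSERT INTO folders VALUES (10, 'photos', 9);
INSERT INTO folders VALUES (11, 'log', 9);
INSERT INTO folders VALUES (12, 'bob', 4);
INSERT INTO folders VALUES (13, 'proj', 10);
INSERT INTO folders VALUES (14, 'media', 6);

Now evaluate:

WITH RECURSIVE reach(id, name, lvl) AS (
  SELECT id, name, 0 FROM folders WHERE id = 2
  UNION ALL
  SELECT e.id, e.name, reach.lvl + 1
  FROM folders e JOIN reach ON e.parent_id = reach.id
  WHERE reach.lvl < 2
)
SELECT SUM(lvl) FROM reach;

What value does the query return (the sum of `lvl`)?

14

Base: id=2 (srv) at lvl 0.
Iteration 1: rows with parent_id in {2} -> etc (id 4, lvl 1), bin (id 9, lvl 1).
Iteration 2: rows with parent_id in {4,9} -> backup (id 6, lvl 2), share (id 7, lvl 2), music (id 8, lvl 2), photos (id 10, lvl 2), log (id 11, lvl 2), bob (id 12, lvl 2).
Iteration 3: lvl < 2 fails for all current rows; recursion stops.
SUM(lvl) = 0 + 1 + 1 + 2 + 2 + 2 + 2 + 2 + 2 = 14.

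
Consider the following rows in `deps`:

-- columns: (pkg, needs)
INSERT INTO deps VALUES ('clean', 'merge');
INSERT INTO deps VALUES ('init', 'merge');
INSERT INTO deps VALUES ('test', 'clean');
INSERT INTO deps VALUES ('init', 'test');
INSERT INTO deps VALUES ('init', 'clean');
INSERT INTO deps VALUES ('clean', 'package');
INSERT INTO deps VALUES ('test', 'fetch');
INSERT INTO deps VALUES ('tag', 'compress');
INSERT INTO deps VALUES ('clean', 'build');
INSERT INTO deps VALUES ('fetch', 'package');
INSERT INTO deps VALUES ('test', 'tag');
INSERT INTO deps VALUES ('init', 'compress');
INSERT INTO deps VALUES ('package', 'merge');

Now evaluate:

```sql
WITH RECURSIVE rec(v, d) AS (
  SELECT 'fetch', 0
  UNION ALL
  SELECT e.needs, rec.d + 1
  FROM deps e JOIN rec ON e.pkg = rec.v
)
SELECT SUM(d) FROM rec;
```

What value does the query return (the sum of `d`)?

Base: (fetch, d=0).
Iteration 1: edges from {fetch} -> (package, d=1).
Iteration 2: edges from {package} -> (merge, d=2).
Iteration 3: no outgoing edges from {merge}; recursion stops.
SUM(d) = 0 + 1 + 2 = 3.

3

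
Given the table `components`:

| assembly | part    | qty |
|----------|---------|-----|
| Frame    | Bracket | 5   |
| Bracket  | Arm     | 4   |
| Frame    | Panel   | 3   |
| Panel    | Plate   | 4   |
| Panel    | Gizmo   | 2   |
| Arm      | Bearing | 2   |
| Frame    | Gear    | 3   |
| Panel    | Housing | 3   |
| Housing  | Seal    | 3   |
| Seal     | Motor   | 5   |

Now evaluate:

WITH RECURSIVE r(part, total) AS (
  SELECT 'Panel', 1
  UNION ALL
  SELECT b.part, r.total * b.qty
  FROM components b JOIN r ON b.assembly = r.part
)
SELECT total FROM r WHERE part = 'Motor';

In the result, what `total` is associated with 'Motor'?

45

Base: (Panel, total=1).
Iteration 1: components of {Panel} -> Gizmo = 1*2 = 2, Housing = 1*3 = 3, Plate = 1*4 = 4.
Iteration 2: components of {Gizmo,Housing,Plate} -> Seal = 3*3 = 9.
Iteration 3: components of {Seal} -> Motor = 9*5 = 45.
Iteration 4: no further components; recursion stops.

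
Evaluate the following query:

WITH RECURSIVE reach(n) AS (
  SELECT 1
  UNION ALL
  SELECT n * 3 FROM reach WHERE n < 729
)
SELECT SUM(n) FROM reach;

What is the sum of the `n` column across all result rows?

Base: n=1.
Iteration 1: 1 < 729 holds -> n = 1 * 3 = 3.
Iteration 2: 3 < 729 holds -> n = 3 * 3 = 9.
Iteration 3: 9 < 729 holds -> n = 9 * 3 = 27.
Iteration 4: 27 < 729 holds -> n = 27 * 3 = 81.
Iteration 5: 81 < 729 holds -> n = 81 * 3 = 243.
Iteration 6: 243 < 729 holds -> n = 243 * 3 = 729.
Iteration 7: 729 < 729 fails; recursion stops.
SUM(n) = 1 + 3 + 9 + 27 + 81 + 243 + 729 = 1093.

1093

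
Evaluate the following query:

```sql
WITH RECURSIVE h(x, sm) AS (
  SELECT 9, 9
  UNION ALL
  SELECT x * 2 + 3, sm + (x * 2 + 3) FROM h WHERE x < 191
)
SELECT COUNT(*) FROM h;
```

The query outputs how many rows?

Base: x=9, sm=9.
Iteration 1: 9 < 191 holds -> x = 9 * 2 + 3 = 21, sm = 9 + 21 = 30.
Iteration 2: 21 < 191 holds -> x = 21 * 2 + 3 = 45, sm = 30 + 45 = 75.
Iteration 3: 45 < 191 holds -> x = 45 * 2 + 3 = 93, sm = 75 + 93 = 168.
Iteration 4: 93 < 191 holds -> x = 93 * 2 + 3 = 189, sm = 168 + 189 = 357.
Iteration 5: 189 < 191 holds -> x = 189 * 2 + 3 = 381, sm = 357 + 381 = 738.
Iteration 6: 381 < 191 fails; recursion stops.
Total rows emitted: 6.

6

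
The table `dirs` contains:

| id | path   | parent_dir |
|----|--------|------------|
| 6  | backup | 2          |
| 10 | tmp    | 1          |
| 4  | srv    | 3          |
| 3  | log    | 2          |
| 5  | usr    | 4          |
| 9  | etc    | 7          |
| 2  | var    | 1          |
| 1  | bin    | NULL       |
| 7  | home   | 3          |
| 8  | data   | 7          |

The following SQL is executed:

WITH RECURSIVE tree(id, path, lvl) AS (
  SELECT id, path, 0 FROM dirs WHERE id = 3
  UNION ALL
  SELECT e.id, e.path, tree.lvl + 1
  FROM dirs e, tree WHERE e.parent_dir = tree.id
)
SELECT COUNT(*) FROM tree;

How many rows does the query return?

Base: id=3 (log) at lvl 0.
Iteration 1: rows with parent_dir in {3} -> srv (id 4, lvl 1), home (id 7, lvl 1).
Iteration 2: rows with parent_dir in {4,7} -> usr (id 5, lvl 2), data (id 8, lvl 2), etc (id 9, lvl 2).
Iteration 3: no rows with parent_dir in {5,8,9}; recursion stops.
Total rows emitted: 6.

6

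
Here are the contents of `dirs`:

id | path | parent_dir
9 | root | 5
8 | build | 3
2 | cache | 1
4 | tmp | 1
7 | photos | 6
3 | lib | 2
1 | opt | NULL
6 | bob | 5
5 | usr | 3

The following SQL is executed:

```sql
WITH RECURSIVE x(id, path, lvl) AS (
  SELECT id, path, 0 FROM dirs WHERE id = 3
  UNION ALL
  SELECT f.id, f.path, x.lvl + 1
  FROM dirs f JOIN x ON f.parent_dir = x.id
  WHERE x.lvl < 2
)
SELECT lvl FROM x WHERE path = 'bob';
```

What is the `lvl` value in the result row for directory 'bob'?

Base: id=3 (lib) at lvl 0.
Iteration 1: rows with parent_dir in {3} -> usr (id 5, lvl 1), build (id 8, lvl 1).
Iteration 2: rows with parent_dir in {5,8} -> bob (id 6, lvl 2), root (id 9, lvl 2).
Iteration 3: lvl < 2 fails for all current rows; recursion stops.

2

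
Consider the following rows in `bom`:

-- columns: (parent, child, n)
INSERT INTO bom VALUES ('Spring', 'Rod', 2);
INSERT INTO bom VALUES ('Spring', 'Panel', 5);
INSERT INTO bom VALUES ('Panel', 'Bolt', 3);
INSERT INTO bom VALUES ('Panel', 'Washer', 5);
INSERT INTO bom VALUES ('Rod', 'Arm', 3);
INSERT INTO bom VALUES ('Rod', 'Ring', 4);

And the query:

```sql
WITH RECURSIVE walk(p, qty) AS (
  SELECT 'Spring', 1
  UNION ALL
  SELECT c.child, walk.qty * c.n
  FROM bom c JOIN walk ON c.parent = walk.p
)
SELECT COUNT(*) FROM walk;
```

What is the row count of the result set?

Base: (Spring, qty=1).
Iteration 1: components of {Spring} -> Panel = 1*5 = 5, Rod = 1*2 = 2.
Iteration 2: components of {Panel,Rod} -> Arm = 2*3 = 6, Bolt = 5*3 = 15, Ring = 2*4 = 8, Washer = 5*5 = 25.
Iteration 3: no further components; recursion stops.
Total rows emitted: 7.

7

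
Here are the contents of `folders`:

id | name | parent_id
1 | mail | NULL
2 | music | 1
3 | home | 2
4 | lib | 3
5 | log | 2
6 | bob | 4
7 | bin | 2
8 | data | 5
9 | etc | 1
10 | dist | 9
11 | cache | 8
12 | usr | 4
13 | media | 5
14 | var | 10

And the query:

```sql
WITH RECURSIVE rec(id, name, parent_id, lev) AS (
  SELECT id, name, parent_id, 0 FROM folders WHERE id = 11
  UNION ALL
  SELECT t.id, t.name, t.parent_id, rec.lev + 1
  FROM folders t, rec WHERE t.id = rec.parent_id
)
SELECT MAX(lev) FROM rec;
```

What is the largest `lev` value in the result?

Base: id=11 (cache), parent_id=8, lev 0.
Iteration 1: join on id=8 -> data (id 8, parent_id=5, lev 1).
Iteration 2: join on id=5 -> log (id 5, parent_id=2, lev 2).
Iteration 3: join on id=2 -> music (id 2, parent_id=1, lev 3).
Iteration 4: join on id=1 -> mail (id 1, parent_id=NULL, lev 4).
Iteration 5: parent_id is NULL; no match; recursion stops.
lev values: 0, 1, 2, 3, 4; the maximum is 4.

4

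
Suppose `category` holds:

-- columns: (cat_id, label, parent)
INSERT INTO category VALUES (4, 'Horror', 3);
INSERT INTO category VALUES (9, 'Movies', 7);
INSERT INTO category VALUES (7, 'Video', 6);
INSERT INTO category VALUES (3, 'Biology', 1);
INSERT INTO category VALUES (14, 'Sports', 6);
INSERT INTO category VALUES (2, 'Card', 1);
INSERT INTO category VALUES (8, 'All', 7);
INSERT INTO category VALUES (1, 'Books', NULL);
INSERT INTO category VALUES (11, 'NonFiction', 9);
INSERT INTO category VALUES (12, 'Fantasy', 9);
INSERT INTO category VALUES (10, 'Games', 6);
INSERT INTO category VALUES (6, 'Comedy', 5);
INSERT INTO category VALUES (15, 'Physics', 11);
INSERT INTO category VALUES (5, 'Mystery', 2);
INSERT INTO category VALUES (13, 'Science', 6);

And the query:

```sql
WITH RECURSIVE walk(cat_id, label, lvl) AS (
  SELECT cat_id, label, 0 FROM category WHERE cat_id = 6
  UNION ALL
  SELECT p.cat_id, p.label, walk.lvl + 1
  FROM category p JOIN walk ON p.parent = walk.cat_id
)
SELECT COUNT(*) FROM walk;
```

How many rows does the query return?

Base: cat_id=6 (Comedy) at lvl 0.
Iteration 1: rows with parent in {6} -> Video (id 7, lvl 1), Games (id 10, lvl 1), Science (id 13, lvl 1), Sports (id 14, lvl 1).
Iteration 2: rows with parent in {7,10,13,14} -> All (id 8, lvl 2), Movies (id 9, lvl 2).
Iteration 3: rows with parent in {8,9} -> NonFiction (id 11, lvl 3), Fantasy (id 12, lvl 3).
Iteration 4: rows with parent in {11,12} -> Physics (id 15, lvl 4).
Iteration 5: no rows with parent in {15}; recursion stops.
Total rows emitted: 10.

10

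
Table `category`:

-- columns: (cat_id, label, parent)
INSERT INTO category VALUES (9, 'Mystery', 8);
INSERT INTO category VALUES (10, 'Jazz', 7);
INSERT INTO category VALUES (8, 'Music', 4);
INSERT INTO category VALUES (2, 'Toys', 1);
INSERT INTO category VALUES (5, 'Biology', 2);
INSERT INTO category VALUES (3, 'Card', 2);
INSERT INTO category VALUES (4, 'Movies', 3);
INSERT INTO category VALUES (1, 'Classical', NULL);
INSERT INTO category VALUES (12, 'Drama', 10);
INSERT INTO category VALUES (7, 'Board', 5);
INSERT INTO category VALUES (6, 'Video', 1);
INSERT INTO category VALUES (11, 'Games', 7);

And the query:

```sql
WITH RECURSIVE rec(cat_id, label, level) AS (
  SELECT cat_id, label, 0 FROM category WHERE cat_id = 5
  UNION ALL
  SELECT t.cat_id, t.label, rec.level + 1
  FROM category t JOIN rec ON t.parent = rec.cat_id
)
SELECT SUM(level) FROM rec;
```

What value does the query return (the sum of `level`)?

8

Base: cat_id=5 (Biology) at level 0.
Iteration 1: rows with parent in {5} -> Board (id 7, level 1).
Iteration 2: rows with parent in {7} -> Jazz (id 10, level 2), Games (id 11, level 2).
Iteration 3: rows with parent in {10,11} -> Drama (id 12, level 3).
Iteration 4: no rows with parent in {12}; recursion stops.
SUM(level) = 0 + 1 + 2 + 2 + 3 = 8.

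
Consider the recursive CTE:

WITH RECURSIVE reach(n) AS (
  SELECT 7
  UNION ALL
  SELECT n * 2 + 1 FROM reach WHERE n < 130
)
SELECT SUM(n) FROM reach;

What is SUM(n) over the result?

498

Base: n=7.
Iteration 1: 7 < 130 holds -> n = 7 * 2 + 1 = 15.
Iteration 2: 15 < 130 holds -> n = 15 * 2 + 1 = 31.
Iteration 3: 31 < 130 holds -> n = 31 * 2 + 1 = 63.
Iteration 4: 63 < 130 holds -> n = 63 * 2 + 1 = 127.
Iteration 5: 127 < 130 holds -> n = 127 * 2 + 1 = 255.
Iteration 6: 255 < 130 fails; recursion stops.
SUM(n) = 7 + 15 + 31 + 63 + 127 + 255 = 498.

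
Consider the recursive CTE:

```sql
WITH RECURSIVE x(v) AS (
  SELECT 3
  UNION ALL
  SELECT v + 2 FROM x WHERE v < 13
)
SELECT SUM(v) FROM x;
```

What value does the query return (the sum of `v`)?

Base: v=3.
Iteration 1: 3 < 13 holds -> v = 3 + 2 = 5.
Iteration 2: 5 < 13 holds -> v = 5 + 2 = 7.
Iteration 3: 7 < 13 holds -> v = 7 + 2 = 9.
Iteration 4: 9 < 13 holds -> v = 9 + 2 = 11.
Iteration 5: 11 < 13 holds -> v = 11 + 2 = 13.
Iteration 6: 13 < 13 fails; recursion stops.
SUM(v) = 3 + 5 + 7 + 9 + 11 + 13 = 48.

48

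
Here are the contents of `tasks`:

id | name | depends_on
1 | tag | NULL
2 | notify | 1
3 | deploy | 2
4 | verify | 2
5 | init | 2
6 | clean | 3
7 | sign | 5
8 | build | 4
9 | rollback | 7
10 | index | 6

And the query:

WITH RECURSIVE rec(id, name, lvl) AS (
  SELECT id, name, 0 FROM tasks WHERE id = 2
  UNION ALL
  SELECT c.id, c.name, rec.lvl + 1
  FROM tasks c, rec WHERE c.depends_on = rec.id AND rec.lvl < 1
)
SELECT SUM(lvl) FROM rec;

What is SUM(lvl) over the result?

3

Base: id=2 (notify) at lvl 0.
Iteration 1: rows with depends_on in {2} -> deploy (id 3, lvl 1), verify (id 4, lvl 1), init (id 5, lvl 1).
Iteration 2: lvl < 1 fails for all current rows; recursion stops.
SUM(lvl) = 0 + 1 + 1 + 1 = 3.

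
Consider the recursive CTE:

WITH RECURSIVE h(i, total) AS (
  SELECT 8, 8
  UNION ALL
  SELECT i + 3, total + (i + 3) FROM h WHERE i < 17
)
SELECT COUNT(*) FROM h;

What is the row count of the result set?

Base: i=8, total=8.
Iteration 1: 8 < 17 holds -> i = 8 + 3 = 11, total = 8 + 11 = 19.
Iteration 2: 11 < 17 holds -> i = 11 + 3 = 14, total = 19 + 14 = 33.
Iteration 3: 14 < 17 holds -> i = 14 + 3 = 17, total = 33 + 17 = 50.
Iteration 4: 17 < 17 fails; recursion stops.
Total rows emitted: 4.

4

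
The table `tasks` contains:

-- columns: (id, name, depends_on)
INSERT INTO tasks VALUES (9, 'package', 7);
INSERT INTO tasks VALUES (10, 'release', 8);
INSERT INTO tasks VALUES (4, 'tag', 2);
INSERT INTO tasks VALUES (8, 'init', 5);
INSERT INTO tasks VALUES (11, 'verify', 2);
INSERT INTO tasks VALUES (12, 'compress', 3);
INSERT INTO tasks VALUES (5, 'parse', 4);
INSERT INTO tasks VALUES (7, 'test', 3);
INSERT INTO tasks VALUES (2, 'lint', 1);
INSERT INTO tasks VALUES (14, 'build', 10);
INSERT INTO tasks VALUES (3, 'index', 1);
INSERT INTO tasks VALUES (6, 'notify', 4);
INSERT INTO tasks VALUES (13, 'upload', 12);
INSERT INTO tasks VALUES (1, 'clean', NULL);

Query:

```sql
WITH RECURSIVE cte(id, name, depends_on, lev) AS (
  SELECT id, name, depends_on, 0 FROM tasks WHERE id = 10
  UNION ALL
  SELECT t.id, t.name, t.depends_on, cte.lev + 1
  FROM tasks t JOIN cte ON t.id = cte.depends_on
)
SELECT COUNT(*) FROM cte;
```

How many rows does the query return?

Base: id=10 (release), depends_on=8, lev 0.
Iteration 1: join on id=8 -> init (id 8, depends_on=5, lev 1).
Iteration 2: join on id=5 -> parse (id 5, depends_on=4, lev 2).
Iteration 3: join on id=4 -> tag (id 4, depends_on=2, lev 3).
Iteration 4: join on id=2 -> lint (id 2, depends_on=1, lev 4).
Iteration 5: join on id=1 -> clean (id 1, depends_on=NULL, lev 5).
Iteration 6: depends_on is NULL; no match; recursion stops.
Total rows emitted: 6.

6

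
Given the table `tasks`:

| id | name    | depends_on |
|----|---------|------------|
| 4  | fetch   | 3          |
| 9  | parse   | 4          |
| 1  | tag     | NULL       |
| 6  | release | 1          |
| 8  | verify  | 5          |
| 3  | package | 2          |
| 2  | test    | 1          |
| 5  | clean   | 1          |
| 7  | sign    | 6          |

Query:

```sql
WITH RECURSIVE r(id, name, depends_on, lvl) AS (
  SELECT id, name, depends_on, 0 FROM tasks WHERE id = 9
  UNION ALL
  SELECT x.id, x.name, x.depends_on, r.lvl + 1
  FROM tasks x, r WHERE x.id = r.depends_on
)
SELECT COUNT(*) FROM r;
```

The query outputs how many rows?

Base: id=9 (parse), depends_on=4, lvl 0.
Iteration 1: join on id=4 -> fetch (id 4, depends_on=3, lvl 1).
Iteration 2: join on id=3 -> package (id 3, depends_on=2, lvl 2).
Iteration 3: join on id=2 -> test (id 2, depends_on=1, lvl 3).
Iteration 4: join on id=1 -> tag (id 1, depends_on=NULL, lvl 4).
Iteration 5: depends_on is NULL; no match; recursion stops.
Total rows emitted: 5.

5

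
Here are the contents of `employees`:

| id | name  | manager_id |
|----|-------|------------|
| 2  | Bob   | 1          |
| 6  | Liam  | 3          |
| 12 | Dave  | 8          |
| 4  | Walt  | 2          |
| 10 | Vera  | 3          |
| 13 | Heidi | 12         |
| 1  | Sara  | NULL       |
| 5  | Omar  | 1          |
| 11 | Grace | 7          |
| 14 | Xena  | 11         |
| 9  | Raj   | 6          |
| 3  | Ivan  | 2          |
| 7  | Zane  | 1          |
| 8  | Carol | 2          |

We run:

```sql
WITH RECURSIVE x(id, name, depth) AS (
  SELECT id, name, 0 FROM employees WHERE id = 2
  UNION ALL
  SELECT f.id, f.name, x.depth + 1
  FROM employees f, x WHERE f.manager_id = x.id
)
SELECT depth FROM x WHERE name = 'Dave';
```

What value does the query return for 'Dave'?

2

Base: id=2 (Bob) at depth 0.
Iteration 1: rows with manager_id in {2} -> Ivan (id 3, depth 1), Walt (id 4, depth 1), Carol (id 8, depth 1).
Iteration 2: rows with manager_id in {3,4,8} -> Liam (id 6, depth 2), Vera (id 10, depth 2), Dave (id 12, depth 2).
Iteration 3: rows with manager_id in {6,10,12} -> Raj (id 9, depth 3), Heidi (id 13, depth 3).
Iteration 4: no rows with manager_id in {9,13}; recursion stops.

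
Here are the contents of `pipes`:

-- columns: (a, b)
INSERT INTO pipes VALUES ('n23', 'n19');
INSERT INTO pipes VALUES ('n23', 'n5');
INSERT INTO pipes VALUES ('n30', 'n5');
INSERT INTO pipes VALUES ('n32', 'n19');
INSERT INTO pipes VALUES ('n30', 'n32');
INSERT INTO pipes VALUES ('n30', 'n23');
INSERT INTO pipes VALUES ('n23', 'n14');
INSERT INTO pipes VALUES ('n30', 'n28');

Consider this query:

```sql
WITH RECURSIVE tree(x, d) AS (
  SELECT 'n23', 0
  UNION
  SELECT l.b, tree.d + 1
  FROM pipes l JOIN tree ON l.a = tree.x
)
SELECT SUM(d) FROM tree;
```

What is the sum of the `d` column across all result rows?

Base: (n23, d=0).
Iteration 1: edges from {n23} -> (n14, d=1), (n19, d=1), (n5, d=1).
Iteration 2: no outgoing edges from {n14,n19,n5}; recursion stops.
SUM(d) = 0 + 1 + 1 + 1 = 3.

3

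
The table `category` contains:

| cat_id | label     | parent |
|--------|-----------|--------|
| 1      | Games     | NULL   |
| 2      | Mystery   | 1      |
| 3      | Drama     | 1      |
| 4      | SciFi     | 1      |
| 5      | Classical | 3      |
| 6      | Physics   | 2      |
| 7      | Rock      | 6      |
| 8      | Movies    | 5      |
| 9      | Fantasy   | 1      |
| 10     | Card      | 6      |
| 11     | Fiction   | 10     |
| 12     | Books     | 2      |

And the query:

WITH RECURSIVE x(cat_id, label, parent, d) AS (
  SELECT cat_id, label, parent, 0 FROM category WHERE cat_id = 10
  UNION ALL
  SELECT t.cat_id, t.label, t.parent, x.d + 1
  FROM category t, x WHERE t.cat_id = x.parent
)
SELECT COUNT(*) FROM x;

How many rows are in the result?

Base: cat_id=10 (Card), parent=6, d 0.
Iteration 1: join on cat_id=6 -> Physics (id 6, parent=2, d 1).
Iteration 2: join on cat_id=2 -> Mystery (id 2, parent=1, d 2).
Iteration 3: join on cat_id=1 -> Games (id 1, parent=NULL, d 3).
Iteration 4: parent is NULL; no match; recursion stops.
Total rows emitted: 4.

4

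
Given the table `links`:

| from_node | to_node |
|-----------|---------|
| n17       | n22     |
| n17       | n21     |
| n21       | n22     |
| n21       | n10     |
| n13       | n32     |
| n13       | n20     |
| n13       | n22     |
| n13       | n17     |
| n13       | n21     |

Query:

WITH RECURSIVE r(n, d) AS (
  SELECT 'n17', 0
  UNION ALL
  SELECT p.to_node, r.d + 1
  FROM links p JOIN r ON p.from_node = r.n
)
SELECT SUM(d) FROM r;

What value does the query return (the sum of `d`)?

6

Base: (n17, d=0).
Iteration 1: edges from {n17} -> (n21, d=1), (n22, d=1).
Iteration 2: edges from {n21,n22} -> (n10, d=2), (n22, d=2).
Iteration 3: no outgoing edges from {n10,n22}; recursion stops.
SUM(d) = 0 + 1 + 1 + 2 + 2 = 6.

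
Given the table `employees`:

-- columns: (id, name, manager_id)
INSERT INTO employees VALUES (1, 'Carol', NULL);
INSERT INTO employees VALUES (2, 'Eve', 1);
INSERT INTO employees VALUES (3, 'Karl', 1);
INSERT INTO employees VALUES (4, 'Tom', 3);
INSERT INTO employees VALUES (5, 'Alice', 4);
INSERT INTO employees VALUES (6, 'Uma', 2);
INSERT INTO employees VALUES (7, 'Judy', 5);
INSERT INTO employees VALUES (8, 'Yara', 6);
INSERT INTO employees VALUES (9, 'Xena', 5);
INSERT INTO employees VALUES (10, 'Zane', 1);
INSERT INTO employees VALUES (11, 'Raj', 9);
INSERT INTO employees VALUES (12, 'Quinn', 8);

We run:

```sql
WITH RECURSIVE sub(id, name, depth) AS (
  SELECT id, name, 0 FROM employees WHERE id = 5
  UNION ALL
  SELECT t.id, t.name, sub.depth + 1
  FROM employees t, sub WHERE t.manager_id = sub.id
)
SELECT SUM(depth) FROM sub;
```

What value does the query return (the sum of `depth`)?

Base: id=5 (Alice) at depth 0.
Iteration 1: rows with manager_id in {5} -> Judy (id 7, depth 1), Xena (id 9, depth 1).
Iteration 2: rows with manager_id in {7,9} -> Raj (id 11, depth 2).
Iteration 3: no rows with manager_id in {11}; recursion stops.
SUM(depth) = 0 + 1 + 1 + 2 = 4.

4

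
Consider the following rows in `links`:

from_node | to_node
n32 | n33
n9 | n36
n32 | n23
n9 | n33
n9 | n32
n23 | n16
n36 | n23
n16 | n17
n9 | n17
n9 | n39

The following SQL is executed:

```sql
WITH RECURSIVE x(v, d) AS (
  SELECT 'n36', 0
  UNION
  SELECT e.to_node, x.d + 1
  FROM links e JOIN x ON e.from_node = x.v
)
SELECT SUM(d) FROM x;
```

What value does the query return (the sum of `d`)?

6

Base: (n36, d=0).
Iteration 1: edges from {n36} -> (n23, d=1).
Iteration 2: edges from {n23} -> (n16, d=2).
Iteration 3: edges from {n16} -> (n17, d=3).
Iteration 4: no outgoing edges from {n17}; recursion stops.
SUM(d) = 0 + 1 + 2 + 3 = 6.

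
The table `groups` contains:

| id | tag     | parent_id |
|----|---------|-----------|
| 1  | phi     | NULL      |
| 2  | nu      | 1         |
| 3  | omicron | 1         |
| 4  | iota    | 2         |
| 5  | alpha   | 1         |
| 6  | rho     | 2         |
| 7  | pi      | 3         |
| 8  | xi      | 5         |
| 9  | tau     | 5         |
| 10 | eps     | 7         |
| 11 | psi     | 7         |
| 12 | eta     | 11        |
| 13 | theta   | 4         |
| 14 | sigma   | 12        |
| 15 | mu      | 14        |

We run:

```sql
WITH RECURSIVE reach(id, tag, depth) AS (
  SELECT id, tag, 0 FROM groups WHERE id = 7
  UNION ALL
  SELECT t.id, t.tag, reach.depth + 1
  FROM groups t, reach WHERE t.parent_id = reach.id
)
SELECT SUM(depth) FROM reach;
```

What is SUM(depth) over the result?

Base: id=7 (pi) at depth 0.
Iteration 1: rows with parent_id in {7} -> eps (id 10, depth 1), psi (id 11, depth 1).
Iteration 2: rows with parent_id in {10,11} -> eta (id 12, depth 2).
Iteration 3: rows with parent_id in {12} -> sigma (id 14, depth 3).
Iteration 4: rows with parent_id in {14} -> mu (id 15, depth 4).
Iteration 5: no rows with parent_id in {15}; recursion stops.
SUM(depth) = 0 + 1 + 1 + 2 + 3 + 4 = 11.

11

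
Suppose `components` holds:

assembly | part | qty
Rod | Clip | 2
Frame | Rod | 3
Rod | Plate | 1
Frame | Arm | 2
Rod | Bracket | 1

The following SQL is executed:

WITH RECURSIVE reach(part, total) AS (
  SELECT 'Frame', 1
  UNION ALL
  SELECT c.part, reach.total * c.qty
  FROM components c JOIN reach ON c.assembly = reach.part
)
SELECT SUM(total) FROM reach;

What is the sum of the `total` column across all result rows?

Base: (Frame, total=1).
Iteration 1: components of {Frame} -> Arm = 1*2 = 2, Rod = 1*3 = 3.
Iteration 2: components of {Arm,Rod} -> Bracket = 3*1 = 3, Clip = 3*2 = 6, Plate = 3*1 = 3.
Iteration 3: no further components; recursion stops.
SUM(total) = 1 + 3 + 2 + 6 + 3 + 3 = 18.

18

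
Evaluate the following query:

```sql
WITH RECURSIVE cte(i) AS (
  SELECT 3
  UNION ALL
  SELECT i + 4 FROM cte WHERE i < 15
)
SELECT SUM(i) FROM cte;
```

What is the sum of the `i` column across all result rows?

36

Base: i=3.
Iteration 1: 3 < 15 holds -> i = 3 + 4 = 7.
Iteration 2: 7 < 15 holds -> i = 7 + 4 = 11.
Iteration 3: 11 < 15 holds -> i = 11 + 4 = 15.
Iteration 4: 15 < 15 fails; recursion stops.
SUM(i) = 3 + 7 + 11 + 15 = 36.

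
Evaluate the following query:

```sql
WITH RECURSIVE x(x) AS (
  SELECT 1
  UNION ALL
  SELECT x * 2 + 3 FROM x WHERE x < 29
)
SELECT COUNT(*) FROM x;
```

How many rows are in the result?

4

Base: x=1.
Iteration 1: 1 < 29 holds -> x = 1 * 2 + 3 = 5.
Iteration 2: 5 < 29 holds -> x = 5 * 2 + 3 = 13.
Iteration 3: 13 < 29 holds -> x = 13 * 2 + 3 = 29.
Iteration 4: 29 < 29 fails; recursion stops.
Total rows emitted: 4.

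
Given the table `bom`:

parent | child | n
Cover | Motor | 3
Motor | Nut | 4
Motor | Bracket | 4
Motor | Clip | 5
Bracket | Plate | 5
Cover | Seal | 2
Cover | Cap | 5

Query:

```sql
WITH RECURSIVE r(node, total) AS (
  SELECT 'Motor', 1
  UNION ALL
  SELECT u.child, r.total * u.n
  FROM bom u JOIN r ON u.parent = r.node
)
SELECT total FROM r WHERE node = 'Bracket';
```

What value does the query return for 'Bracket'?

Base: (Motor, total=1).
Iteration 1: components of {Motor} -> Bracket = 1*4 = 4, Clip = 1*5 = 5, Nut = 1*4 = 4.
Iteration 2: components of {Bracket,Clip,Nut} -> Plate = 4*5 = 20.
Iteration 3: no further components; recursion stops.

4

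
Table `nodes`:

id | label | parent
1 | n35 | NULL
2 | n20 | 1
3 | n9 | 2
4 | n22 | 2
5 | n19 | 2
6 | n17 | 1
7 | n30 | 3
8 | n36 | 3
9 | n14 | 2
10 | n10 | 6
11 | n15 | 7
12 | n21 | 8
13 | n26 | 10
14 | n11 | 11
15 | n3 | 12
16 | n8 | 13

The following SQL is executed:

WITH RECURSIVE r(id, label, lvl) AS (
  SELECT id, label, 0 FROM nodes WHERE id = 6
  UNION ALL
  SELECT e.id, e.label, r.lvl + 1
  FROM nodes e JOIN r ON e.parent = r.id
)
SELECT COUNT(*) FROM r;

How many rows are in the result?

4

Base: id=6 (n17) at lvl 0.
Iteration 1: rows with parent in {6} -> n10 (id 10, lvl 1).
Iteration 2: rows with parent in {10} -> n26 (id 13, lvl 2).
Iteration 3: rows with parent in {13} -> n8 (id 16, lvl 3).
Iteration 4: no rows with parent in {16}; recursion stops.
Total rows emitted: 4.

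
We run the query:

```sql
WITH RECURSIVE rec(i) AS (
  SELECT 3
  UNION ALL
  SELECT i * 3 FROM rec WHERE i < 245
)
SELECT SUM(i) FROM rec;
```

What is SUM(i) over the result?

1092

Base: i=3.
Iteration 1: 3 < 245 holds -> i = 3 * 3 = 9.
Iteration 2: 9 < 245 holds -> i = 9 * 3 = 27.
Iteration 3: 27 < 245 holds -> i = 27 * 3 = 81.
Iteration 4: 81 < 245 holds -> i = 81 * 3 = 243.
Iteration 5: 243 < 245 holds -> i = 243 * 3 = 729.
Iteration 6: 729 < 245 fails; recursion stops.
SUM(i) = 3 + 9 + 27 + 81 + 243 + 729 = 1092.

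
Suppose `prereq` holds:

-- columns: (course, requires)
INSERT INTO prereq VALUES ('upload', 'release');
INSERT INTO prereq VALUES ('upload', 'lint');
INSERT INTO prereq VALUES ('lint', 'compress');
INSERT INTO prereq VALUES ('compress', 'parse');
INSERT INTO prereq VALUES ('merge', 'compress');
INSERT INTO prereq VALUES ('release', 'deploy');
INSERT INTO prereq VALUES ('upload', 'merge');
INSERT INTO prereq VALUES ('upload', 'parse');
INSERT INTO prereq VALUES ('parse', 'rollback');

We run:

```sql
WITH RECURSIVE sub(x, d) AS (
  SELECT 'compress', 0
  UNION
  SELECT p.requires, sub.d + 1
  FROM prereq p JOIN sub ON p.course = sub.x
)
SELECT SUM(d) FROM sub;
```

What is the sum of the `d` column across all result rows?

Base: (compress, d=0).
Iteration 1: edges from {compress} -> (parse, d=1).
Iteration 2: edges from {parse} -> (rollback, d=2).
Iteration 3: no outgoing edges from {rollback}; recursion stops.
SUM(d) = 0 + 1 + 2 = 3.

3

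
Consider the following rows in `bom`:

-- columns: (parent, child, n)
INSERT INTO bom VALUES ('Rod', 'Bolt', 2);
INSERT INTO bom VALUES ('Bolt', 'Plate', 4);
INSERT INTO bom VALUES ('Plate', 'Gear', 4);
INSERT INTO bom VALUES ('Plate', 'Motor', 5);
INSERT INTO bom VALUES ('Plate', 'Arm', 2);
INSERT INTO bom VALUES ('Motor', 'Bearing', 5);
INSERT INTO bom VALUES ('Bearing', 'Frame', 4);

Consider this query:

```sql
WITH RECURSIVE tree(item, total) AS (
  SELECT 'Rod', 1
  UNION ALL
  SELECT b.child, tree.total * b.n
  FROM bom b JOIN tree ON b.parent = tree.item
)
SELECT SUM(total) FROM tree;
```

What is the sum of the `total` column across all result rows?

1099

Base: (Rod, total=1).
Iteration 1: components of {Rod} -> Bolt = 1*2 = 2.
Iteration 2: components of {Bolt} -> Plate = 2*4 = 8.
Iteration 3: components of {Plate} -> Arm = 8*2 = 16, Gear = 8*4 = 32, Motor = 8*5 = 40.
Iteration 4: components of {Arm,Gear,Motor} -> Bearing = 40*5 = 200.
Iteration 5: components of {Bearing} -> Frame = 200*4 = 800.
Iteration 6: no further components; recursion stops.
SUM(total) = 1 + 2 + 8 + 32 + 40 + 16 + 200 + 800 = 1099.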